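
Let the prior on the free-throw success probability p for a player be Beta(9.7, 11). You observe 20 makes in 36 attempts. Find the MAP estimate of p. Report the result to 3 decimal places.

p̂_MAP = 0.525

Prior: Beta(9.7, 11).
Data: 20 successes in 36 trials. The binomial likelihood contributes p^20(1−p)^16, so the posterior is Beta(9.7+20, 11+16) = Beta(29.7, 27).
For Beta(a, b) with a, b > 1 the mode is (a−1)/(a+b−2) = 28.7/54.7 ≈ 0.525.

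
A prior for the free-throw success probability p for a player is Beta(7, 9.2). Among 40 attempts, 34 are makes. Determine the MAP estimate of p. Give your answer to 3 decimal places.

Prior: Beta(7, 9.2).
Data: 34 successes in 40 trials. The binomial likelihood contributes p^34(1−p)^6, so the posterior is Beta(7+34, 9.2+6) = Beta(41, 15.2).
For Beta(a, b) with a, b > 1 the mode is (a−1)/(a+b−2) = 40/54.2 ≈ 0.738.

p̂_MAP = 0.738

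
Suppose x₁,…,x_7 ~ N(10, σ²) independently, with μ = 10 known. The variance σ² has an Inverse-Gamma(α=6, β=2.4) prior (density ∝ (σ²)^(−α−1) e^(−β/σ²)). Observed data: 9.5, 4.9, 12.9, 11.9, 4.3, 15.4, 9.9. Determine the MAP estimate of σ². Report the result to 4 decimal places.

σ̂²_MAP = 4.9876

Sum of squared deviations about the known mean: SS = (9.5−10)² + (4.9−10)² + (12.9−10)² + (11.9−10)² + (4.3−10)² + (15.4−10)² + (9.9−10)² = 99.94.
The Normal likelihood contributes (σ²)^(−n/2) exp(−SS/(2σ²)), so the posterior is Inverse-Gamma(α + n/2, β + SS/2) = Inverse-Gamma(9.5, 52.37).
The mode of Inverse-Gamma(a, b) is b/(a+1) = 52.37/10.5 ≈ 4.9876.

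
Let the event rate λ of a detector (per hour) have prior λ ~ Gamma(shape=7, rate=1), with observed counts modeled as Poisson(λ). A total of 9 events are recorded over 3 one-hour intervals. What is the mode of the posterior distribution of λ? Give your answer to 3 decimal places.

λ̂_MAP = 3.750

Σxᵢ = 9, n = 3.
Posterior ∝ λ^6e^(−1λ) · λ^9e^(−3λ) = λ^15e^(−4λ), i.e. Gamma(shape=16, rate=4).
The mode of a Gamma(a, b) with a ≥ 1 (shape–rate) is (a−1)/b = 15/4 ≈ 3.750.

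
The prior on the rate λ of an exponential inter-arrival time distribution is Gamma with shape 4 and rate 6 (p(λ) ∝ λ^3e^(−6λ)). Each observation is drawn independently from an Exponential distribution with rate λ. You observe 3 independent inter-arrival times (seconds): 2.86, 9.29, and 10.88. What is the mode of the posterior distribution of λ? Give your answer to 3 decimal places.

λ̂_MAP = 0.207

The Exponential(rate=λ) likelihood is ∝ λ^n e^(−λΣtᵢ). Here n = 3 and Σtᵢ = 2.86 + 9.29 + 10.88 = 23.03.
Posterior ∝ λ^3e^(−6λ) · λ^3e^(−23.03λ) = λ^6e^(−29.03λ), i.e. Gamma(7, 29.03).
Mode = (a−1)/b = 6/29.03 ≈ 0.207.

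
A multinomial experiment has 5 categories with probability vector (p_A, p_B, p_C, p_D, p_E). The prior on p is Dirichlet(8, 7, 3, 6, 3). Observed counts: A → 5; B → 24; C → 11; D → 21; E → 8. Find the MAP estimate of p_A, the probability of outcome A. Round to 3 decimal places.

The posterior is Dirichlet(αᵢ + nᵢ) = Dirichlet(13, 31, 14, 27, 11).
For a Dirichlet(a₁,…,a_K) with all aᵢ > 1, the mode has j-th component (aⱼ − 1)/(Σaᵢ − K).
Here Σaᵢ = 96 and K = 5, so p_A = (13 − 1)/(96 − 5) = 12/91 ≈ 0.132.

MAP estimate of p_A = 0.132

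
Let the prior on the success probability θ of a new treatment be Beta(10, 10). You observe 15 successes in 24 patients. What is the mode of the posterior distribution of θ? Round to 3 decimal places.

Prior: Beta(10, 10).
Data: 15 successes in 24 trials. The binomial likelihood contributes θ^15(1−θ)^9, so the posterior is Beta(10+15, 10+9) = Beta(25, 19).
For Beta(a, b) with a, b > 1 the mode is (a−1)/(a+b−2) = 24/42 ≈ 0.571.

θ̂_MAP = 0.571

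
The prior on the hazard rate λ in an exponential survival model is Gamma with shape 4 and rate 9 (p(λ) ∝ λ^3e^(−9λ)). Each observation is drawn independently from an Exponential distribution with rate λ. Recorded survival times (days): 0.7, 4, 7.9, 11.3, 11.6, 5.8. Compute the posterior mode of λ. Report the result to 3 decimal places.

The Exponential(rate=λ) likelihood is ∝ λ^n e^(−λΣtᵢ). Here n = 6 and Σtᵢ = 0.7 + 4 + 7.9 + 11.3 + 11.6 + 5.8 = 41.3.
Posterior ∝ λ^3e^(−9λ) · λ^6e^(−41.3λ) = λ^9e^(−50.3λ), i.e. Gamma(10, 50.3).
Mode = (a−1)/b = 9/50.3 ≈ 0.179.

λ̂_MAP = 0.179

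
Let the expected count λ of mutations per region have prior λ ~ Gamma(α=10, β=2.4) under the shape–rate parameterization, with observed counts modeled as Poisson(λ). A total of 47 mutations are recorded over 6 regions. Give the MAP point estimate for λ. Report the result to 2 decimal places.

Σxᵢ = 47, n = 6.
Posterior ∝ λ^9e^(−2.4λ) · λ^47e^(−6λ) = λ^56e^(−8.4λ), i.e. Gamma(shape=57, rate=8.4).
The mode of a Gamma(a, b) with a ≥ 1 (shape–rate) is (a−1)/b = 56/8.4 ≈ 6.67.

λ̂_MAP = 6.67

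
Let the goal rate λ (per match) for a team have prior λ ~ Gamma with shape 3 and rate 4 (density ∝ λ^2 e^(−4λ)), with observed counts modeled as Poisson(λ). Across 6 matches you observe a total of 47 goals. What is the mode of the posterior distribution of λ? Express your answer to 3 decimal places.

Σxᵢ = 47, n = 6.
Posterior ∝ λ^2e^(−4λ) · λ^47e^(−6λ) = λ^49e^(−10λ), i.e. Gamma(shape=50, rate=10).
The mode of a Gamma(a, b) with a ≥ 1 (shape–rate) is (a−1)/b = 49/10 ≈ 4.900.

λ̂_MAP = 4.900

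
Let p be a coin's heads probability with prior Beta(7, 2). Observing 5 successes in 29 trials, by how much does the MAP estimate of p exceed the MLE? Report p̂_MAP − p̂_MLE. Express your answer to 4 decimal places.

Posterior is Beta(12, 26); MAP = (12−1)/(38−2) = 11/36 ≈ 0.30556.
MLE ignores the prior: p̂_MLE = k/n = 5/29 ≈ 0.17241.
Difference = 11/36 − 5/29 = 139/1044 ≈ 0.1331.

MAP − MLE = 0.1331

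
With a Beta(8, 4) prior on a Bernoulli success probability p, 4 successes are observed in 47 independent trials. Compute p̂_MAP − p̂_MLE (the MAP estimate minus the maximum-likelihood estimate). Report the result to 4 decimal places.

MAP − MLE = 0.1079

Posterior is Beta(12, 47); MAP = (12−1)/(59−2) = 11/57 ≈ 0.19298.
MLE ignores the prior: p̂_MLE = k/n = 4/47 ≈ 0.08511.
Difference = 11/57 − 4/47 = 289/2679 ≈ 0.1079.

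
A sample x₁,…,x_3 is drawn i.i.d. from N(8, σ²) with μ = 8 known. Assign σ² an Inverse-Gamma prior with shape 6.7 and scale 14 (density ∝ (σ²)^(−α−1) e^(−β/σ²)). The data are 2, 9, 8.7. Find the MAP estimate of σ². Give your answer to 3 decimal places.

σ̂²_MAP = 3.559

Sum of squared deviations about the known mean: SS = (2−8)² + (9−8)² + (8.7−8)² = 37.49.
The Normal likelihood contributes (σ²)^(−n/2) exp(−SS/(2σ²)), so the posterior is Inverse-Gamma(α + n/2, β + SS/2) = Inverse-Gamma(8.2, 32.745).
The mode of Inverse-Gamma(a, b) is b/(a+1) = 32.745/9.2 ≈ 3.559.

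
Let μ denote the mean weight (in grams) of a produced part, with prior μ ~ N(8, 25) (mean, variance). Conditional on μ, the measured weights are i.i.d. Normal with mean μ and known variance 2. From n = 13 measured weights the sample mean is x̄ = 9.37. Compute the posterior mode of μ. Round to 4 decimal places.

μ̂_MAP = 9.3616

n = 13, x̄ = 9.37.
For a Normal prior and Normal likelihood with known variance, the posterior is Normal; its mode equals its mean, the precision-weighted average.
Prior precision 1/σ₀² = 1/25 = 0.04; data precision n/σ² = 13/2 = 6.5.
μ̂ = (0.04·8 + 6.5·9.37) / (0.04 + 6.5) = 61.225/6.54 = 12245/1308 ≈ 9.3616.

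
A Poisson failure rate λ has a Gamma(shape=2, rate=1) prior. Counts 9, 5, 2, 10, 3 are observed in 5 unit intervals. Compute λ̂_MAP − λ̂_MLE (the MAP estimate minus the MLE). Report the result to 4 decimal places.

Σxᵢ = 29. Posterior is Gamma(31, 6); MAP = (31−1)/6 = 30/6 ≈ 5.00000.
MLE = x̄ = 29/5 ≈ 5.80000.
Difference = 30/6 − 29/5 = -4/5 ≈ -0.8000.

MAP − MLE = -0.8000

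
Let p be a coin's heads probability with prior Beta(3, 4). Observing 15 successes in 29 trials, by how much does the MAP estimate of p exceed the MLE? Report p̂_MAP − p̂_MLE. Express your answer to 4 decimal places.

MAP − MLE = -0.0172

Posterior is Beta(18, 18); MAP = (18−1)/(36−2) = 17/34 ≈ 0.50000.
MLE ignores the prior: p̂_MLE = k/n = 15/29 ≈ 0.51724.
Difference = 17/34 − 15/29 = -1/58 ≈ -0.0172.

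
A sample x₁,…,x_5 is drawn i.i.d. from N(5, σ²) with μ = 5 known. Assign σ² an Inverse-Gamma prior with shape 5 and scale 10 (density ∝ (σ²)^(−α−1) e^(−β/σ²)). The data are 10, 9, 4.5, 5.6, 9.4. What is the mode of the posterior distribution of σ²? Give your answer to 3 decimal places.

σ̂²_MAP = 4.763

Sum of squared deviations about the known mean: SS = (10−5)² + (9−5)² + (4.5−5)² + (5.6−5)² + (9.4−5)² = 60.97.
The Normal likelihood contributes (σ²)^(−n/2) exp(−SS/(2σ²)), so the posterior is Inverse-Gamma(α + n/2, β + SS/2) = Inverse-Gamma(7.5, 40.485).
The mode of Inverse-Gamma(a, b) is b/(a+1) = 40.485/8.5 ≈ 4.763.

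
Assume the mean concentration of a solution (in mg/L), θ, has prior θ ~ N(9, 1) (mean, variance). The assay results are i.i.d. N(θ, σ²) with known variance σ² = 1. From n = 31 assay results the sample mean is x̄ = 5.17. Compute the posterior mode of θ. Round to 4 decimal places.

n = 31, x̄ = 5.17.
For a Normal prior and Normal likelihood with known variance, the posterior is Normal; its mode equals its mean, the precision-weighted average.
Prior precision 1/σ₀² = 1/1 = 1; data precision n/σ² = 31/1 = 31.
θ̂ = (1·9 + 31·5.17) / (1 + 31) = 169.27/32 = 5.2896875 ≈ 5.2897.

θ̂_MAP = 5.2897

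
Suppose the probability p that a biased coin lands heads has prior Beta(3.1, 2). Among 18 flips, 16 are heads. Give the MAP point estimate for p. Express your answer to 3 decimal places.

Prior: Beta(3.1, 2).
Data: 16 successes in 18 trials. The binomial likelihood contributes p^16(1−p)^2, so the posterior is Beta(3.1+16, 2+2) = Beta(19.1, 4).
For Beta(a, b) with a, b > 1 the mode is (a−1)/(a+b−2) = 18.1/21.1 ≈ 0.858.

p̂_MAP = 0.858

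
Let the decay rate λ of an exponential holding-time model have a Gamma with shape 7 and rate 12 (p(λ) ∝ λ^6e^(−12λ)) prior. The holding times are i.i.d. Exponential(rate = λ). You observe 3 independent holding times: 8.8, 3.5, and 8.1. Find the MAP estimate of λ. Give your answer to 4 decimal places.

λ̂_MAP = 0.2778

The Exponential(rate=λ) likelihood is ∝ λ^n e^(−λΣtᵢ). Here n = 3 and Σtᵢ = 8.8 + 3.5 + 8.1 = 20.4.
Posterior ∝ λ^6e^(−12λ) · λ^3e^(−20.4λ) = λ^9e^(−32.4λ), i.e. Gamma(10, 32.4).
Mode = (a−1)/b = 9/32.4 ≈ 0.2778.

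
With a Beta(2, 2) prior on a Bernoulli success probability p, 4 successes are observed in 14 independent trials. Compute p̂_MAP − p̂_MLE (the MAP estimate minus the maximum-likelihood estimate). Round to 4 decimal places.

MAP − MLE = 0.0268

Posterior is Beta(6, 12); MAP = (6−1)/(18−2) = 5/16 ≈ 0.31250.
MLE ignores the prior: p̂_MLE = k/n = 4/14 ≈ 0.28571.
Difference = 5/16 − 4/14 = 3/112 ≈ 0.0268.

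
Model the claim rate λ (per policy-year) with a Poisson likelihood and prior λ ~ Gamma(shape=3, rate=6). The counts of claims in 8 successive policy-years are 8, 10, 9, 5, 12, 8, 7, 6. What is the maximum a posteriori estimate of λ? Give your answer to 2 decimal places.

λ̂_MAP = 4.79

Σxᵢ = 8+10+9+5+12+8+7+6 = 65, with n = 8.
Posterior ∝ λ^2e^(−6λ) · λ^65e^(−8λ) = λ^67e^(−14λ), i.e. Gamma(shape=68, rate=14).
The mode of a Gamma(a, b) with a ≥ 1 (shape–rate) is (a−1)/b = 67/14 ≈ 4.79.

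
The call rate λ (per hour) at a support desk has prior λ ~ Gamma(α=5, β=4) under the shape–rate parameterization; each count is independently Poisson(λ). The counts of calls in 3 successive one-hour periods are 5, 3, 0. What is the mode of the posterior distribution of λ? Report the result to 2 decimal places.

λ̂_MAP = 1.71

Σxᵢ = 5+3+0 = 8, with n = 3.
Posterior ∝ λ^4e^(−4λ) · λ^8e^(−3λ) = λ^12e^(−7λ), i.e. Gamma(shape=13, rate=7).
The mode of a Gamma(a, b) with a ≥ 1 (shape–rate) is (a−1)/b = 12/7 ≈ 1.71.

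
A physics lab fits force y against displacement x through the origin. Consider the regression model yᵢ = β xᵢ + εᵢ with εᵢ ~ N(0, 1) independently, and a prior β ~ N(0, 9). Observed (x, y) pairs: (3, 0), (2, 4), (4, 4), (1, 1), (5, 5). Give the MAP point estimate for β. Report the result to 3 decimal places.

β̂_MAP = 0.907

log p(β | y) = −Σ(yᵢ − βxᵢ)²/(2·1) − β²/(2·9) + const.
Setting the derivative to zero: Σxᵢ(yᵢ − βxᵢ)/1 − β/9 = 0, so β = Σxᵢyᵢ / (Σxᵢ² + σ²/τ²).
Σxᵢyᵢ = 3·0 + 2·4 + 4·4 + 1·1 + 5·5 = 50; Σxᵢ² = 55; σ²/τ² = 1/9.
β̂_MAP = 50 / (55 + 1/9) = 50/(496/9) = 225/248 ≈ 0.907.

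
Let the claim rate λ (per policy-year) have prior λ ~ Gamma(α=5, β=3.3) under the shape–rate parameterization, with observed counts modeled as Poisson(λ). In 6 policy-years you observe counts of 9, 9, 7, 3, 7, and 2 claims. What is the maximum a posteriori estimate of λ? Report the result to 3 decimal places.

Σxᵢ = 9+9+7+3+7+2 = 37, with n = 6.
Posterior ∝ λ^4e^(−3.3λ) · λ^37e^(−6λ) = λ^41e^(−9.3λ), i.e. Gamma(shape=42, rate=9.3).
The mode of a Gamma(a, b) with a ≥ 1 (shape–rate) is (a−1)/b = 41/9.3 ≈ 4.409.

λ̂_MAP = 4.409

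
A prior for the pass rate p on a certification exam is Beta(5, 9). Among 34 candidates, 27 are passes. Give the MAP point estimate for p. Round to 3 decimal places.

Prior: Beta(5, 9).
Data: 27 successes in 34 trials. The binomial likelihood contributes p^27(1−p)^7, so the posterior is Beta(5+27, 9+7) = Beta(32, 16).
For Beta(a, b) with a, b > 1 the mode is (a−1)/(a+b−2) = 31/46 ≈ 0.674.

p̂_MAP = 0.674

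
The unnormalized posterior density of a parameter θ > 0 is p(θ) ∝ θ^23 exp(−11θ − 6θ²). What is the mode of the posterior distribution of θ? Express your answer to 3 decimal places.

ℓ'(θ) = 23/θ − 11 − 12θ. Setting this to zero and multiplying by θ: 12θ² + 11θ − 23 = 0.
θ = (−11 + √(11² + 4·12·23)) / (2·12) = (−11 + √1225) / 24 = (−11 + 35)/24 = 1.
ℓ''(θ) = −23/θ² − 12 < 0, confirming a maximum.

θ̂_MAP = 1.000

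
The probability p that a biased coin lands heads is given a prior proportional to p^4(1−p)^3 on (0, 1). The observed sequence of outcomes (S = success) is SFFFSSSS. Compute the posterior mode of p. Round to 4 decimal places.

p̂_MAP = 0.6000

The prior density ∝ p^4(1−p)^3 is the kernel of Beta(5, 4).
Data: 5 successes in 8 trials (from the sequence). The binomial likelihood contributes p^5(1−p)^3, so the posterior is Beta(5+5, 4+3) = Beta(10, 7).
For Beta(a, b) with a, b > 1 the mode is (a−1)/(a+b−2) = 9/15 ≈ 0.6000.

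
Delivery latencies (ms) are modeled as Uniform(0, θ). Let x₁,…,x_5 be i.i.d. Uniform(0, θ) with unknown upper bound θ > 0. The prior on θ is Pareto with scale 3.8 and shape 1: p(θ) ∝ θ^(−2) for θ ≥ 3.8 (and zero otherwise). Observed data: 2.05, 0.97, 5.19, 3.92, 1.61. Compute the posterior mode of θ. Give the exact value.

θ̂_MAP = 5.19

The Uniform(0, θ) likelihood is θ^(−n) for θ ≥ max(xᵢ), zero otherwise. Here max(xᵢ) = 5.19.
Posterior ∝ θ^(−2) · θ^(−5) = θ^(−7) on θ ≥ max(3.8, 5.19) = 5.19.
This density is strictly decreasing in θ, so the posterior mode lies at the lower boundary of the support.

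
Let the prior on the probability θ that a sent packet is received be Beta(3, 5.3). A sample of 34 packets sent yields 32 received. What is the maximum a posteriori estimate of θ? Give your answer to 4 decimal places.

θ̂_MAP = 0.8437

Prior: Beta(3, 5.3).
Data: 32 successes in 34 trials. The binomial likelihood contributes θ^32(1−θ)^2, so the posterior is Beta(3+32, 5.3+2) = Beta(35, 7.3).
For Beta(a, b) with a, b > 1 the mode is (a−1)/(a+b−2) = 34/40.3 ≈ 0.8437.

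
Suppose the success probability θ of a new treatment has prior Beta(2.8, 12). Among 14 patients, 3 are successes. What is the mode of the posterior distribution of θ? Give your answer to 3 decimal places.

θ̂_MAP = 0.179

Prior: Beta(2.8, 12).
Data: 3 successes in 14 trials. The binomial likelihood contributes θ^3(1−θ)^11, so the posterior is Beta(2.8+3, 12+11) = Beta(5.8, 23).
For Beta(a, b) with a, b > 1 the mode is (a−1)/(a+b−2) = 4.8/26.8 ≈ 0.179.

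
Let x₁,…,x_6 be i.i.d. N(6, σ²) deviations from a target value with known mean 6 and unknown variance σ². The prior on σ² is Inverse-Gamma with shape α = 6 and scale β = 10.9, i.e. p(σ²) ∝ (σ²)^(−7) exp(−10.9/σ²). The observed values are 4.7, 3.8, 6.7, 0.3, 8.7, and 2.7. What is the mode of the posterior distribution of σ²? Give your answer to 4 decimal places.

σ̂²_MAP = 3.9745

Sum of squared deviations about the known mean: SS = (4.7−6)² + (3.8−6)² + (6.7−6)² + (0.3−6)² + (8.7−6)² + (2.7−6)² = 57.69.
The Normal likelihood contributes (σ²)^(−n/2) exp(−SS/(2σ²)), so the posterior is Inverse-Gamma(α + n/2, β + SS/2) = Inverse-Gamma(9, 39.745).
The mode of Inverse-Gamma(a, b) is b/(a+1) = 39.745/10 ≈ 3.9745.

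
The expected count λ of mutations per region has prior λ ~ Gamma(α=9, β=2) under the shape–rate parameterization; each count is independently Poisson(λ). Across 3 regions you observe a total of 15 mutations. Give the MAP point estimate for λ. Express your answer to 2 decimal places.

λ̂_MAP = 4.60

Σxᵢ = 15, n = 3.
Posterior ∝ λ^8e^(−2λ) · λ^15e^(−3λ) = λ^23e^(−5λ), i.e. Gamma(shape=24, rate=5).
The mode of a Gamma(a, b) with a ≥ 1 (shape–rate) is (a−1)/b = 23/5 ≈ 4.60.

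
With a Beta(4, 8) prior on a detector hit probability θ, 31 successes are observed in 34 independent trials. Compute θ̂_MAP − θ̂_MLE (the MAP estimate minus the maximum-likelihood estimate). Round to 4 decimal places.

MAP − MLE = -0.1390

Posterior is Beta(35, 11); MAP = (35−1)/(46−2) = 34/44 ≈ 0.77273.
MLE ignores the prior: θ̂_MLE = k/n = 31/34 ≈ 0.91176.
Difference = 34/44 − 31/34 = -26/187 ≈ -0.1390.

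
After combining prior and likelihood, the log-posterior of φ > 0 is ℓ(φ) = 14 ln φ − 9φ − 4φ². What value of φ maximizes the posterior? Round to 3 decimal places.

φ̂_MAP = 0.875

ℓ'(φ) = 14/φ − 9 − 8φ. Setting this to zero and multiplying by φ: 8φ² + 9φ − 14 = 0.
φ = (−9 + √(9² + 4·8·14)) / (2·8) = (−9 + √529) / 16 = (−9 + 23)/16 = 7/8.
ℓ''(φ) = −14/φ² − 8 < 0, confirming a maximum.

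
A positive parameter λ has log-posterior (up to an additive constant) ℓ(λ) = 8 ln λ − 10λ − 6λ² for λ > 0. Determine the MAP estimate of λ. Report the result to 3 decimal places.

λ̂_MAP = 0.500

ℓ'(λ) = 8/λ − 10 − 12λ. Setting this to zero and multiplying by λ: 12λ² + 10λ − 8 = 0.
λ = (−10 + √(10² + 4·12·8)) / (2·12) = (−10 + √484) / 24 = (−10 + 22)/24 = 1/2.
ℓ''(λ) = −8/λ² − 12 < 0, confirming a maximum.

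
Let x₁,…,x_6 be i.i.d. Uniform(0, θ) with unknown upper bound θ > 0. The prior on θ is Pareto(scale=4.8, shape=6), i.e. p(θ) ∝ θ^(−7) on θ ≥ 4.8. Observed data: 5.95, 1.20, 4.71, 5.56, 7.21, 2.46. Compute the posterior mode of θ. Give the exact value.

The Uniform(0, θ) likelihood is θ^(−n) for θ ≥ max(xᵢ), zero otherwise. Here max(xᵢ) = 7.21.
Posterior ∝ θ^(−7) · θ^(−6) = θ^(−13) on θ ≥ max(4.8, 7.21) = 7.21.
This density is strictly decreasing in θ, so the posterior mode lies at the lower boundary of the support.

θ̂_MAP = 7.21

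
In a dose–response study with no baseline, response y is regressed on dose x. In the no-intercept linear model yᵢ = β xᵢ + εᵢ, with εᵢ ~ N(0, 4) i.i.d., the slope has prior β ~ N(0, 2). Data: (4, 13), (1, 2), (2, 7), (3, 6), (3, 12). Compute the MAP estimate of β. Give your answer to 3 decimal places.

β̂_MAP = 2.976

log p(β | y) = −Σ(yᵢ − βxᵢ)²/(2·4) − β²/(2·2) + const.
Setting the derivative to zero: Σxᵢ(yᵢ − βxᵢ)/4 − β/2 = 0, so β = Σxᵢyᵢ / (Σxᵢ² + σ²/τ²).
Σxᵢyᵢ = 4·13 + 1·2 + 2·7 + 3·6 + 3·12 = 122; Σxᵢ² = 39; σ²/τ² = 2.
β̂_MAP = 122 / (39 + 2) = 122/41 ≈ 2.976.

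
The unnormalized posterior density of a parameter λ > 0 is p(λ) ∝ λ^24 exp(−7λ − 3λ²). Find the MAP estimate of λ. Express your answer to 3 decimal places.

λ̂_MAP = 1.500

ℓ'(λ) = 24/λ − 7 − 6λ. Setting this to zero and multiplying by λ: 6λ² + 7λ − 24 = 0.
λ = (−7 + √(7² + 4·6·24)) / (2·6) = (−7 + √625) / 12 = (−7 + 25)/12 = 3/2.
ℓ''(λ) = −24/λ² − 6 < 0, confirming a maximum.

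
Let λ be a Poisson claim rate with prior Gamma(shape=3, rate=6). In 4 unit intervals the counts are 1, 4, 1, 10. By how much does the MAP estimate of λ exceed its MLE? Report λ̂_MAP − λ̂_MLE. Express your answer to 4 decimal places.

MAP − MLE = -2.2000

Σxᵢ = 16. Posterior is Gamma(19, 10); MAP = (19−1)/10 = 18/10 ≈ 1.80000.
MLE = x̄ = 16/4 ≈ 4.00000.
Difference = 18/10 − 16/4 = -11/5 ≈ -2.2000.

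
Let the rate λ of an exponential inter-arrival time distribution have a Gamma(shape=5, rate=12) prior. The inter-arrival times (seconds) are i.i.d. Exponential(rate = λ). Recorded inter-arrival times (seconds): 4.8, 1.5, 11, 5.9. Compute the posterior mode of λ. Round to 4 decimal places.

The Exponential(rate=λ) likelihood is ∝ λ^n e^(−λΣtᵢ). Here n = 4 and Σtᵢ = 4.8 + 1.5 + 11 + 5.9 = 23.2.
Posterior ∝ λ^4e^(−12λ) · λ^4e^(−23.2λ) = λ^8e^(−35.2λ), i.e. Gamma(9, 35.2).
Mode = (a−1)/b = 8/35.2 ≈ 0.2273.

λ̂_MAP = 0.2273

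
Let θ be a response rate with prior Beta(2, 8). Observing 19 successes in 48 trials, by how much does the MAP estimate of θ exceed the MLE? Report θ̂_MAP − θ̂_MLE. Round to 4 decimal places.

Posterior is Beta(21, 37); MAP = (21−1)/(58−2) = 20/56 ≈ 0.35714.
MLE ignores the prior: θ̂_MLE = k/n = 19/48 ≈ 0.39583.
Difference = 20/56 − 19/48 = -13/336 ≈ -0.0387.

MAP − MLE = -0.0387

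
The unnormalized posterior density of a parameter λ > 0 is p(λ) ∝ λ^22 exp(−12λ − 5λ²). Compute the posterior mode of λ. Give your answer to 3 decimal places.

ℓ'(λ) = 22/λ − 12 − 10λ. Setting this to zero and multiplying by λ: 10λ² + 12λ − 22 = 0.
λ = (−12 + √(12² + 4·10·22)) / (2·10) = (−12 + √1024) / 20 = (−12 + 32)/20 = 1.
ℓ''(λ) = −22/λ² − 10 < 0, confirming a maximum.

λ̂_MAP = 1.000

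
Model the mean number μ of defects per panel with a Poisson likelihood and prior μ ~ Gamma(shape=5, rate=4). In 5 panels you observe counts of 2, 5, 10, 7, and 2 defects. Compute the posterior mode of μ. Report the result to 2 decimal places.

μ̂_MAP = 3.33

Σxᵢ = 2+5+10+7+2 = 26, with n = 5.
Posterior ∝ μ^4e^(−4μ) · μ^26e^(−5μ) = μ^30e^(−9μ), i.e. Gamma(shape=31, rate=9).
The mode of a Gamma(a, b) with a ≥ 1 (shape–rate) is (a−1)/b = 30/9 ≈ 3.33.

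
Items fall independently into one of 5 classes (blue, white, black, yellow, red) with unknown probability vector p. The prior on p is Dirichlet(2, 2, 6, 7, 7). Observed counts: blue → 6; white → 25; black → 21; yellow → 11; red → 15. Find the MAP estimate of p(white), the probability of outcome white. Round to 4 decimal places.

The posterior is Dirichlet(αᵢ + nᵢ) = Dirichlet(8, 27, 27, 18, 22).
For a Dirichlet(a₁,…,a_K) with all aᵢ > 1, the mode has j-th component (aⱼ − 1)/(Σaᵢ − K).
Here Σaᵢ = 102 and K = 5, so p(white) = (27 − 1)/(102 − 5) = 26/97 ≈ 0.2680.

MAP estimate of p(white) = 0.2680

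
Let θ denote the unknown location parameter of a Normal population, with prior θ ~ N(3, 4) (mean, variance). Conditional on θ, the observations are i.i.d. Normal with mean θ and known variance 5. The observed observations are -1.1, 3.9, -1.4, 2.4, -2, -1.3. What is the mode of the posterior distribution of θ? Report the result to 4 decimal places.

n = 6; x̄ = ((-1.1) + 3.9 + (-1.4) + 2.4 + (-2) + (-1.3))/6 = 0.5/6 = 1/12 ≈ 0.0833.
For a Normal prior and Normal likelihood with known variance, the posterior is Normal; its mode equals its mean, the precision-weighted average.
Prior precision 1/σ₀² = 1/4 = 0.25; data precision n/σ² = 6/5 = 1.2.
θ̂ = (0.25·3 + 1.2·(1/12)) / (0.25 + 1.2) = 0.85/1.45 = 17/29 ≈ 0.5862.

θ̂_MAP = 0.5862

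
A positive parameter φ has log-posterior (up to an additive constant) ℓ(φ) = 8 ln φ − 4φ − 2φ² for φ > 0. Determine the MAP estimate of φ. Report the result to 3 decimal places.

φ̂_MAP = 1.000

ℓ'(φ) = 8/φ − 4 − 4φ. Setting this to zero and multiplying by φ: 4φ² + 4φ − 8 = 0.
φ = (−4 + √(4² + 4·4·8)) / (2·4) = (−4 + √144) / 8 = (−4 + 12)/8 = 1.
ℓ''(φ) = −8/φ² − 4 < 0, confirming a maximum.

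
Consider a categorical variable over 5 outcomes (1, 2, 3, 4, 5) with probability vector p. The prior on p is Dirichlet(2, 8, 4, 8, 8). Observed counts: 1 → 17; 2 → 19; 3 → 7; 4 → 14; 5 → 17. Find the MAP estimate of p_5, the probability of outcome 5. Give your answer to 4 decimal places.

The posterior is Dirichlet(αᵢ + nᵢ) = Dirichlet(19, 27, 11, 22, 25).
For a Dirichlet(a₁,…,a_K) with all aᵢ > 1, the mode has j-th component (aⱼ − 1)/(Σaᵢ − K).
Here Σaᵢ = 104 and K = 5, so p_5 = (25 − 1)/(104 − 5) = 24/99 ≈ 0.2424.

MAP estimate: 0.2424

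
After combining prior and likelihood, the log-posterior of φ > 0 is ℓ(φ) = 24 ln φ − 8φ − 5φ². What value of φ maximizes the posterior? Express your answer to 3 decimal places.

φ̂_MAP = 1.200

ℓ'(φ) = 24/φ − 8 − 10φ. Setting this to zero and multiplying by φ: 10φ² + 8φ − 24 = 0.
φ = (−8 + √(8² + 4·10·24)) / (2·10) = (−8 + √1024) / 20 = (−8 + 32)/20 = 6/5.
ℓ''(φ) = −24/φ² − 10 < 0, confirming a maximum.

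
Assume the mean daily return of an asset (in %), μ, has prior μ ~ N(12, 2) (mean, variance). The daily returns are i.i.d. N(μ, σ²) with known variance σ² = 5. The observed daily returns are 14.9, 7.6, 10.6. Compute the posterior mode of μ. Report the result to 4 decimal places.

n = 3; x̄ = (14.9 + 7.6 + 10.6)/3 = 33.1/3 = 331/30 ≈ 11.0333.
For a Normal prior and Normal likelihood with known variance, the posterior is Normal; its mode equals its mean, the precision-weighted average.
Prior precision 1/σ₀² = 1/2 = 0.5; data precision n/σ² = 3/5 = 0.6.
μ̂ = (0.5·12 + 0.6·(331/30)) / (0.5 + 0.6) = 12.62/1.1 = 631/55 ≈ 11.4727.

μ̂_MAP = 11.4727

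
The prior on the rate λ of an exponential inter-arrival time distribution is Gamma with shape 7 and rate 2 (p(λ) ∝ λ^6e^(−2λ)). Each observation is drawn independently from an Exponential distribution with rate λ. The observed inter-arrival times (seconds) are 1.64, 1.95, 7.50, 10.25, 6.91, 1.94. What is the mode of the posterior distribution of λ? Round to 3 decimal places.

The Exponential(rate=λ) likelihood is ∝ λ^n e^(−λΣtᵢ). Here n = 6 and Σtᵢ = 1.64 + 1.95 + 7.50 + 10.25 + 6.91 + 1.94 = 30.19.
Posterior ∝ λ^6e^(−2λ) · λ^6e^(−30.19λ) = λ^12e^(−32.19λ), i.e. Gamma(13, 32.19).
Mode = (a−1)/b = 12/32.19 ≈ 0.373.

λ̂_MAP = 0.373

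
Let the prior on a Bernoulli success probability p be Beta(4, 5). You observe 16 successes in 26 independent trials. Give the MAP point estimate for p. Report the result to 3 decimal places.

Prior: Beta(4, 5).
Data: 16 successes in 26 trials. The binomial likelihood contributes p^16(1−p)^10, so the posterior is Beta(4+16, 5+10) = Beta(20, 15).
For Beta(a, b) with a, b > 1 the mode is (a−1)/(a+b−2) = 19/33 ≈ 0.576.

p̂_MAP = 0.576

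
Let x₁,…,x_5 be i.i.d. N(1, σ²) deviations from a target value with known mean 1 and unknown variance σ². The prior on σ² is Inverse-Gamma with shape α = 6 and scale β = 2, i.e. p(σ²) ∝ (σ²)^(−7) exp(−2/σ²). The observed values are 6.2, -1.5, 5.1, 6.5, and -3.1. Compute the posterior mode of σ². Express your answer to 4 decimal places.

Sum of squared deviations about the known mean: SS = (6.2−1)² + (-1.5−1)² + (5.1−1)² + (6.5−1)² + (-3.1−1)² = 97.16.
The Normal likelihood contributes (σ²)^(−n/2) exp(−SS/(2σ²)), so the posterior is Inverse-Gamma(α + n/2, β + SS/2) = Inverse-Gamma(8.5, 50.58).
The mode of Inverse-Gamma(a, b) is b/(a+1) = 50.58/9.5 ≈ 5.3242.

σ̂²_MAP = 5.3242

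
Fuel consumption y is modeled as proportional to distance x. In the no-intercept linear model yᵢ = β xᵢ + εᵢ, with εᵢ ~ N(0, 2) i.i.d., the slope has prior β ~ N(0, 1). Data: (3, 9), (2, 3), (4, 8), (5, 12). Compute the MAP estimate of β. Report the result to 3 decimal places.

log p(β | y) = −Σ(yᵢ − βxᵢ)²/(2·2) − β²/(2·1) + const.
Setting the derivative to zero: Σxᵢ(yᵢ − βxᵢ)/2 − β/1 = 0, so β = Σxᵢyᵢ / (Σxᵢ² + σ²/τ²).
Σxᵢyᵢ = 3·9 + 2·3 + 4·8 + 5·12 = 125; Σxᵢ² = 54; σ²/τ² = 2.
β̂_MAP = 125 / (54 + 2) = 125/56 ≈ 2.232.

β̂_MAP = 2.232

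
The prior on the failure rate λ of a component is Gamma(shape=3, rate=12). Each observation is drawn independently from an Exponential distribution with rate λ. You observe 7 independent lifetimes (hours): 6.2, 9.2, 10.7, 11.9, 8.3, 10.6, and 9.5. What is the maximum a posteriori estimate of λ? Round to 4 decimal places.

λ̂_MAP = 0.1148

The Exponential(rate=λ) likelihood is ∝ λ^n e^(−λΣtᵢ). Here n = 7 and Σtᵢ = 6.2 + 9.2 + 10.7 + 11.9 + 8.3 + 10.6 + 9.5 = 66.4.
Posterior ∝ λ^2e^(−12λ) · λ^7e^(−66.4λ) = λ^9e^(−78.4λ), i.e. Gamma(10, 78.4).
Mode = (a−1)/b = 9/78.4 ≈ 0.1148.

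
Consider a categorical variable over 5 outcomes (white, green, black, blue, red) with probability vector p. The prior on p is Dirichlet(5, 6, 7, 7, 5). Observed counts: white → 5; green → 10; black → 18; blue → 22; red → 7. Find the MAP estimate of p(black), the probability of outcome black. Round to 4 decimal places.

MAP estimate of p(black) = 0.2759

The posterior is Dirichlet(αᵢ + nᵢ) = Dirichlet(10, 16, 25, 29, 12).
For a Dirichlet(a₁,…,a_K) with all aᵢ > 1, the mode has j-th component (aⱼ − 1)/(Σaᵢ − K).
Here Σaᵢ = 92 and K = 5, so p(black) = (25 − 1)/(92 − 5) = 24/87 ≈ 0.2759.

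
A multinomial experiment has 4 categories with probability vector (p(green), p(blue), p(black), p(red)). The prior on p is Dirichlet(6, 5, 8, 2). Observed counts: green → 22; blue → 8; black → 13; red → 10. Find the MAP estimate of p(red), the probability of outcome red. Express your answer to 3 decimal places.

MAP estimate of p(red) = 0.157

The posterior is Dirichlet(αᵢ + nᵢ) = Dirichlet(28, 13, 21, 12).
For a Dirichlet(a₁,…,a_K) with all aᵢ > 1, the mode has j-th component (aⱼ − 1)/(Σaᵢ − K).
Here Σaᵢ = 74 and K = 4, so p(red) = (12 − 1)/(74 − 4) = 11/70 ≈ 0.157.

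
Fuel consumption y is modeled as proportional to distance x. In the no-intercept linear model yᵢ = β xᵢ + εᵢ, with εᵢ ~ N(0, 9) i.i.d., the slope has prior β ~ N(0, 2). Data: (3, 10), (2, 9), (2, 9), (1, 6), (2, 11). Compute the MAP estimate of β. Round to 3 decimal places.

β̂_MAP = 3.547

log p(β | y) = −Σ(yᵢ − βxᵢ)²/(2·9) − β²/(2·2) + const.
Setting the derivative to zero: Σxᵢ(yᵢ − βxᵢ)/9 − β/2 = 0, so β = Σxᵢyᵢ / (Σxᵢ² + σ²/τ²).
Σxᵢyᵢ = 3·10 + 2·9 + 2·9 + 1·6 + 2·11 = 94; Σxᵢ² = 22; σ²/τ² = 4.5.
β̂_MAP = 94 / (22 + 4.5) = 94/26.5 ≈ 3.547.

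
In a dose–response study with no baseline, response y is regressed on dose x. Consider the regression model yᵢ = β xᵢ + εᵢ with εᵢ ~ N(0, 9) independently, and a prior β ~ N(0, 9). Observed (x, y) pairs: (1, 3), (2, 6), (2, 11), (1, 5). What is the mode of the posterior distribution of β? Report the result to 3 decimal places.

log p(β | y) = −Σ(yᵢ − βxᵢ)²/(2·9) − β²/(2·9) + const.
Setting the derivative to zero: Σxᵢ(yᵢ − βxᵢ)/9 − β/9 = 0, so β = Σxᵢyᵢ / (Σxᵢ² + σ²/τ²).
Σxᵢyᵢ = 1·3 + 2·6 + 2·11 + 1·5 = 42; Σxᵢ² = 10; σ²/τ² = 1.
β̂_MAP = 42 / (10 + 1) = 42/11 ≈ 3.818.

β̂_MAP = 3.818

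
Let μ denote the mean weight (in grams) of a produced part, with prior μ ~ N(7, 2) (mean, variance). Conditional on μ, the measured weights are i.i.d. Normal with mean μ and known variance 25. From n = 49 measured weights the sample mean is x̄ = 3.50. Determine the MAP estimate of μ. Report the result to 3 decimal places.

μ̂_MAP = 4.211

n = 49, x̄ = 3.50.
For a Normal prior and Normal likelihood with known variance, the posterior is Normal; its mode equals its mean, the precision-weighted average.
Prior precision 1/σ₀² = 1/2 = 0.5; data precision n/σ² = 49/25 = 1.96.
μ̂ = (0.5·7 + 1.96·3.5) / (0.5 + 1.96) = 10.36/2.46 = 518/123 ≈ 4.211.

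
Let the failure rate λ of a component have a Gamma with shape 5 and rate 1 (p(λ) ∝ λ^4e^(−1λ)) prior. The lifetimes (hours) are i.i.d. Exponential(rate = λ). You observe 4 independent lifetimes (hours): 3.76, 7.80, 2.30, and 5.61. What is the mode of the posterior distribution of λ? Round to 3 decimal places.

λ̂_MAP = 0.391

The Exponential(rate=λ) likelihood is ∝ λ^n e^(−λΣtᵢ). Here n = 4 and Σtᵢ = 3.76 + 7.80 + 2.30 + 5.61 = 19.47.
Posterior ∝ λ^4e^(−1λ) · λ^4e^(−19.47λ) = λ^8e^(−20.47λ), i.e. Gamma(9, 20.47).
Mode = (a−1)/b = 8/20.47 ≈ 0.391.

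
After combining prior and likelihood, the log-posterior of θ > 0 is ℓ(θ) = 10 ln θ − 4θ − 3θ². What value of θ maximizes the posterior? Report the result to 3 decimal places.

θ̂_MAP = 1.000

ℓ'(θ) = 10/θ − 4 − 6θ. Setting this to zero and multiplying by θ: 6θ² + 4θ − 10 = 0.
θ = (−4 + √(4² + 4·6·10)) / (2·6) = (−4 + √256) / 12 = (−4 + 16)/12 = 1.
ℓ''(θ) = −10/θ² − 6 < 0, confirming a maximum.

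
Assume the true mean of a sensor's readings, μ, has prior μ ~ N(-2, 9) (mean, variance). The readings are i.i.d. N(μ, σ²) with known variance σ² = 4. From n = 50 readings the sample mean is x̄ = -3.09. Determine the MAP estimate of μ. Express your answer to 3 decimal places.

μ̂_MAP = -3.080

n = 50, x̄ = -3.09.
For a Normal prior and Normal likelihood with known variance, the posterior is Normal; its mode equals its mean, the precision-weighted average.
Prior precision 1/σ₀² = 1/9; data precision n/σ² = 50/4 = 12.5.
μ̂ = ((1/9)·(-2) + 12.5·(-3.09)) / (1/9 + 12.5) = (-2797/72)/(227/18) = -2797/908 ≈ -3.080.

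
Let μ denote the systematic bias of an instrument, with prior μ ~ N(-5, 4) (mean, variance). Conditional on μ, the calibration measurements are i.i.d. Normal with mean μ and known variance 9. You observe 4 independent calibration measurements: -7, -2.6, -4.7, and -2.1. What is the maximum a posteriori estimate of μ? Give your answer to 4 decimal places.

μ̂_MAP = -4.4240

n = 4; x̄ = ((-7) + (-2.6) + (-4.7) + (-2.1))/4 = -16.4/4 = -4.1.
For a Normal prior and Normal likelihood with known variance, the posterior is Normal; its mode equals its mean, the precision-weighted average.
Prior precision 1/σ₀² = 1/4 = 0.25; data precision n/σ² = 4/9.
μ̂ = (0.25·(-5) + (4/9)·(-4.1)) / (0.25 + 4/9) = (-553/180)/(25/36) = -4.4240.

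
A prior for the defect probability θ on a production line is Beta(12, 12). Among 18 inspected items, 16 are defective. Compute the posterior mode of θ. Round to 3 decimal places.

Prior: Beta(12, 12).
Data: 16 successes in 18 trials. The binomial likelihood contributes θ^16(1−θ)^2, so the posterior is Beta(12+16, 12+2) = Beta(28, 14).
For Beta(a, b) with a, b > 1 the mode is (a−1)/(a+b−2) = 27/40 ≈ 0.675.

θ̂_MAP = 0.675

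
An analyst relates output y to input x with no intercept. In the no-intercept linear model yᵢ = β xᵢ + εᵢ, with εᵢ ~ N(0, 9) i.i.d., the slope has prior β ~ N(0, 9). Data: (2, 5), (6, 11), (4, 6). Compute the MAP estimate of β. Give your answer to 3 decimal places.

log p(β | y) = −Σ(yᵢ − βxᵢ)²/(2·9) − β²/(2·9) + const.
Setting the derivative to zero: Σxᵢ(yᵢ − βxᵢ)/9 − β/9 = 0, so β = Σxᵢyᵢ / (Σxᵢ² + σ²/τ²).
Σxᵢyᵢ = 2·5 + 6·11 + 4·6 = 100; Σxᵢ² = 56; σ²/τ² = 1.
β̂_MAP = 100 / (56 + 1) = 100/57 ≈ 1.754.

β̂_MAP = 1.754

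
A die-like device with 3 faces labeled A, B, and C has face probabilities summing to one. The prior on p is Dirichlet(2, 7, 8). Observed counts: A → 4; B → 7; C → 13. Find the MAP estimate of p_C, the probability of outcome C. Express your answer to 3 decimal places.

The posterior is Dirichlet(αᵢ + nᵢ) = Dirichlet(6, 14, 21).
For a Dirichlet(a₁,…,a_K) with all aᵢ > 1, the mode has j-th component (aⱼ − 1)/(Σaᵢ − K).
Here Σaᵢ = 41 and K = 3, so p_C = (21 − 1)/(41 − 3) = 20/38 ≈ 0.526.

MAP estimate of p_C = 0.526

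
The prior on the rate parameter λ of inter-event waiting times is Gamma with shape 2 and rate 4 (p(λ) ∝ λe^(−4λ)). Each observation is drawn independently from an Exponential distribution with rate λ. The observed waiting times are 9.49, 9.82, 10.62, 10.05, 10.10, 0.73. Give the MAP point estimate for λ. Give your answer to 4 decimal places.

λ̂_MAP = 0.1277

The Exponential(rate=λ) likelihood is ∝ λ^n e^(−λΣtᵢ). Here n = 6 and Σtᵢ = 9.49 + 9.82 + 10.62 + 10.05 + 10.10 + 0.73 = 50.81.
Posterior ∝ λe^(−4λ) · λ^6e^(−50.81λ) = λ^7e^(−54.81λ), i.e. Gamma(8, 54.81).
Mode = (a−1)/b = 7/54.81 ≈ 0.1277.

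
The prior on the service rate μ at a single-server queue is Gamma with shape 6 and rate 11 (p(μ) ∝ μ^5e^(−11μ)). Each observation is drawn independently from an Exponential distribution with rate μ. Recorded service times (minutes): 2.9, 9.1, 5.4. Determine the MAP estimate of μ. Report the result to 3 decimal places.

μ̂_MAP = 0.282

The Exponential(rate=μ) likelihood is ∝ μ^n e^(−μΣtᵢ). Here n = 3 and Σtᵢ = 2.9 + 9.1 + 5.4 = 17.4.
Posterior ∝ μ^5e^(−11μ) · μ^3e^(−17.4μ) = μ^8e^(−28.4μ), i.e. Gamma(9, 28.4).
Mode = (a−1)/b = 8/28.4 ≈ 0.282.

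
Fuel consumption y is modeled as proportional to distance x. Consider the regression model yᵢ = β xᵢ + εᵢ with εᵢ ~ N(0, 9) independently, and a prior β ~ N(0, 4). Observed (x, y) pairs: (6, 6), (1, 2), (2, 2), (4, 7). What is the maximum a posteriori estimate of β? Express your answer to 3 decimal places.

log p(β | y) = −Σ(yᵢ − βxᵢ)²/(2·9) − β²/(2·4) + const.
Setting the derivative to zero: Σxᵢ(yᵢ − βxᵢ)/9 − β/4 = 0, so β = Σxᵢyᵢ / (Σxᵢ² + σ²/τ²).
Σxᵢyᵢ = 6·6 + 1·2 + 2·2 + 4·7 = 70; Σxᵢ² = 57; σ²/τ² = 2.25.
β̂_MAP = 70 / (57 + 2.25) = 70/59.25 ≈ 1.181.

β̂_MAP = 1.181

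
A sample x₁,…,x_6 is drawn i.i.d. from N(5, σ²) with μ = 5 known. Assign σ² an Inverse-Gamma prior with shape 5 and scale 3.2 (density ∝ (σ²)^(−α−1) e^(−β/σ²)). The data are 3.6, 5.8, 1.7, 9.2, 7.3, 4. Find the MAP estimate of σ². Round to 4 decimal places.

σ̂²_MAP = 2.4344

Sum of squared deviations about the known mean: SS = (3.6−5)² + (5.8−5)² + (1.7−5)² + (9.2−5)² + (7.3−5)² + (4−5)² = 37.42.
The Normal likelihood contributes (σ²)^(−n/2) exp(−SS/(2σ²)), so the posterior is Inverse-Gamma(α + n/2, β + SS/2) = Inverse-Gamma(8, 21.91).
The mode of Inverse-Gamma(a, b) is b/(a+1) = 21.91/9 ≈ 2.4344.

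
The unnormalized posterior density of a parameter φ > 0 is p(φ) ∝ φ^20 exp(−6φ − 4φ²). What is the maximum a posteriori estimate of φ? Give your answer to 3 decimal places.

ℓ'(φ) = 20/φ − 6 − 8φ. Setting this to zero and multiplying by φ: 8φ² + 6φ − 20 = 0.
φ = (−6 + √(6² + 4·8·20)) / (2·8) = (−6 + √676) / 16 = (−6 + 26)/16 = 5/4.
ℓ''(φ) = −20/φ² − 8 < 0, confirming a maximum.

φ̂_MAP = 1.250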